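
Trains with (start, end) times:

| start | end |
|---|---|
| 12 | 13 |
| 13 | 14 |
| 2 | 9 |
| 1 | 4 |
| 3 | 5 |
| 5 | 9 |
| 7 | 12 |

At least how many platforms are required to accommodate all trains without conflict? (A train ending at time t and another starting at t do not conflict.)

3

The answer is the maximum number of intervals overlapping at any instant.
Events (time:±→running): 1:+→1 2:+→2 3:+→3 … peak 3.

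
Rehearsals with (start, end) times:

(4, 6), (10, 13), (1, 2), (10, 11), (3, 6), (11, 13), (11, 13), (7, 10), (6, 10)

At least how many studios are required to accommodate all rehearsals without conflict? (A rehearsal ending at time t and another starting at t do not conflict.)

3

Count concurrent intervals with a sweep; the peak is the room count.
starts: [1, 3, 4, 6, 7, 10, 10, 11, 11]
ends:   [2, 6, 6, 10, 10, 11, 13, 13, 13]
s1→1 e2→0 s3→1 s4→2 e6→1 e6→0 s6→1 s7→2 e10→1 e10→0 s10→1 s10→2 e11→1 s11→2 s11→3  — peak 3.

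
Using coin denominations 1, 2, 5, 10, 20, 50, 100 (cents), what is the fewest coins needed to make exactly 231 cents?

Use the largest denomination that fits, subtract, and repeat.
231 − 2×100→31 − 1×20→11 − 1×10→1 − 1×1→0
Total coins = 2 + 1 + 1 + 1 = 5

5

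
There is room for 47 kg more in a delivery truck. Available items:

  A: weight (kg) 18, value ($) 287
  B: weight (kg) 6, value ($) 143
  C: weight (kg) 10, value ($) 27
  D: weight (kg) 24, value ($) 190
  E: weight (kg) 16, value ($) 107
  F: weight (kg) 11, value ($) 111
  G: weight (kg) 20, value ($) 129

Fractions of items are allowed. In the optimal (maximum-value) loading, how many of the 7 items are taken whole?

3

Order: B (143/6=23.83) > A (287/18=15.94) > F (111/11=10.09) > D (190/24=7.92) > E (107/16=6.69) > G (129/20=6.45) > C (27/10=2.70)
Fill: take B (6 @ 143) → take A (18 @ 287) → take F (11 @ 111) → take 12/24 of D → 95.00; 47/47 used.
3 item(s) taken whole; one partial (take 12/24 of D).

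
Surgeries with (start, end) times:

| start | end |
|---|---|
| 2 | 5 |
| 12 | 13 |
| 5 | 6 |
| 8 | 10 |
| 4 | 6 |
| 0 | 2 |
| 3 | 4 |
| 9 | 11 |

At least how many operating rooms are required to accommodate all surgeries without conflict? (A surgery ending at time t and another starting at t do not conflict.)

Count concurrent intervals with a sweep; the peak is the room count.
starts: [0, 2, 3, 4, 5, 8, 9, 12]
ends:   [2, 4, 5, 6, 6, 10, 11, 13]
s0→1 e2→0 s2→1 s3→2  — peak 2.

2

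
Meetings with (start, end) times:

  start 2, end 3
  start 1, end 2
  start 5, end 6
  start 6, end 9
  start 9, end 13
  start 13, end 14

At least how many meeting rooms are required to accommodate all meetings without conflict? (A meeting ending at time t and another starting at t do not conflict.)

Events (time:±→running): 1:+→1 … peak 1.

1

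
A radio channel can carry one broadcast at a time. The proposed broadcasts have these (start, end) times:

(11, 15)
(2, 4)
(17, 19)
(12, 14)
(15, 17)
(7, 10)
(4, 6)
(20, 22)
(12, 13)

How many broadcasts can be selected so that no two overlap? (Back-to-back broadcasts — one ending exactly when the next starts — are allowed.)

Sort by end time and greedily take each interval whose start is ≥ the last chosen end.
By end time: (2,4), (4,6), (7,10), (12,13), (12,14), (11,15), (15,17), (17,19), (20,22).
Pick (2,4); next start ≥ 4 → (4,6); next start ≥ 6 → (7,10); next start ≥ 10 → (12,13); next start ≥ 13 → (15,17); next start ≥ 17 → (17,19); next start ≥ 19 → (20,22).
Selected 7 broadcasts.

7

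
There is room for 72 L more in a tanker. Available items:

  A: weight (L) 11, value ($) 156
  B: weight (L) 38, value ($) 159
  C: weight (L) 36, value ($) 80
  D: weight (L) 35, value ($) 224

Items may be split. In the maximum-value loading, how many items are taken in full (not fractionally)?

Order: A (156/11=14.18) > D (224/35=6.40) > B (159/38=4.18) > C (80/36=2.22)
Fill: take A (11 @ 156) → take D (35 @ 224) → take 26/38 of B → 108.79; 72/72 used.
2 item(s) taken whole; one partial (take 26/38 of B).

2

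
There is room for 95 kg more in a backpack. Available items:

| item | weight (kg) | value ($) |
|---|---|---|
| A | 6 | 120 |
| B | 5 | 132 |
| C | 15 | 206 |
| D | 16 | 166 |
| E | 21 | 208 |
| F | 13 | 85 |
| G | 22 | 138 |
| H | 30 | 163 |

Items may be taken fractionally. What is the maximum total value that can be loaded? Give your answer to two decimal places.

1036.18

Greedy by value/weight ratio, highest first.
Ratios (sorted): B 26.40, A 20.00, C 13.73, D 10.38, E 9.90, F 6.54, G 6.27, H 5.43
take B (5 @ 132); take A (6 @ 120); take C (15 @ 206); take D (16 @ 166); take E (21 @ 208); take F (13 @ 85); take 19/22 of G → 119.18. Capacity used 95/95.
Total value = 1036.18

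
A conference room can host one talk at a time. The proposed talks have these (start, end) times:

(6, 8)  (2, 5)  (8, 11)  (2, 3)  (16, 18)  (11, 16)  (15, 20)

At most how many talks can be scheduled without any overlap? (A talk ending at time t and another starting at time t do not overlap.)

5

Sort by end time and greedily take each interval whose start is ≥ the last chosen end.
Sorted by end: (2,3)  (2,5)  (6,8)  (8,11)  (11,16)  (16,18)  (15,20)
take (2,3); take (6,8); take (8,11); take (11,16); take (16,18).
Selected 5 talks.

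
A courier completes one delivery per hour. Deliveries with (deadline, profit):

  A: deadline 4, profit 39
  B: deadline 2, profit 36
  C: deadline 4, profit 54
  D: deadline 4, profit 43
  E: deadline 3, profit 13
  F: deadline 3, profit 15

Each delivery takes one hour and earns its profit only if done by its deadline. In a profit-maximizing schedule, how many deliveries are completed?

4

Sort by profit descending; place each in the latest free slot ≤ its deadline.
Profit order: C=54 D=43 A=39 B=36 F=15 E=13
Assign: C→slot 4, D→slot 3, A→slot 2, B→slot 1, F skipped, E skipped.
Slots: [1:B] [2:A] [3:D] [4:C]
4 of 6 scheduled.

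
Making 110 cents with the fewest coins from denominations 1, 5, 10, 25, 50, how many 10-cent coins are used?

Use the largest denomination that fits, subtract, and repeat.
110 = 2×50 + 1×10
Count of 10: 1

1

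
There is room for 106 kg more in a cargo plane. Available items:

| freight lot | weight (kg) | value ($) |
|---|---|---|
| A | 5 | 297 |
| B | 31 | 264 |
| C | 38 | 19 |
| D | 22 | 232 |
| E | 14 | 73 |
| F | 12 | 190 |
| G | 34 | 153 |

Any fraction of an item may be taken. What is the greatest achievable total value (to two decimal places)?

Order: A (297/5=59.40) > F (190/12=15.83) > D (232/22=10.55) > B (264/31=8.52) > E (73/14=5.21) > G (153/34=4.50) > C (19/38=0.50)
Fill: take A (5 @ 297) → take F (12 @ 190) → take D (22 @ 232) → take B (31 @ 264) → take E (14 @ 73) → take 22/34 of G → 99.00; 106/106 used.
Total value = 1155.00

1155.00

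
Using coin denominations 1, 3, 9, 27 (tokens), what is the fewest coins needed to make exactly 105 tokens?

Greedy: take as many of the largest coin as possible, then repeat with the remainder.
105 − 3×27→24 − 2×9→6 − 2×3→0
Total coins = 3 + 2 + 2 = 7

7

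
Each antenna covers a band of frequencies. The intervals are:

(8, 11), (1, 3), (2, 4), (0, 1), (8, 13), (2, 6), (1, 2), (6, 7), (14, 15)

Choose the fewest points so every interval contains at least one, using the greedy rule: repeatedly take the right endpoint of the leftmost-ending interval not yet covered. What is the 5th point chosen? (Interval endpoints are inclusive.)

By right end: [0,1]  [1,2]  [1,3]  [2,4]  [2,6]  [6,7]  [8,11]  [8,13]  [14,15]
[0,1] uncovered → point at 1; [2,4] uncovered → point at 4; [6,7] uncovered → point at 7; [8,11] uncovered → point at 11; [14,15] uncovered → point at 15.
Points: 1, 4, 7, 11, 15 (5 total).

15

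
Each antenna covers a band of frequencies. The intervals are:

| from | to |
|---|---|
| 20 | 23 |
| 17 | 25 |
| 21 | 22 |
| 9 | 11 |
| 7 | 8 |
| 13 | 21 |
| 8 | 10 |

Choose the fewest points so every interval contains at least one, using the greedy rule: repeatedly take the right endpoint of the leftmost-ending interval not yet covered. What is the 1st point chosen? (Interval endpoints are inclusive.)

8

Sort by right endpoint; whenever an interval is uncovered, place a point at its right end.
By right end: [7,8]  [8,10]  [9,11]  [13,21]  [21,22]  [20,23]  [17,25]
[7,8] uncovered → point at 8; [9,11] uncovered → point at 11; [13,21] uncovered → point at 21.
Points: 8, 11, 21 (3 total).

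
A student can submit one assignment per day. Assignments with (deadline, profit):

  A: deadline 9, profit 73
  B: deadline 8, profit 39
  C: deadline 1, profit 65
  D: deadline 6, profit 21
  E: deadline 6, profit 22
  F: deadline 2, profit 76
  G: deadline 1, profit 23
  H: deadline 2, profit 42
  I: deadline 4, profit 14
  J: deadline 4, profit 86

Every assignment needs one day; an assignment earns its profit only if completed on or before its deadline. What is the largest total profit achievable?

Take jobs in profit order; each goes to the latest open slot no later than its deadline.
Profit order: J=86 F=76 A=73 C=65 H=42 B=39 G=23 E=22 D=21 I=14
Assign: J→slot 4, F→slot 2, A→slot 9, C→slot 1, H skipped, B→slot 8, G skipped, E→slot 6, D→slot 5, I→slot 3.
Slots: [1:C] [2:F] [3:I] [4:J] [5:D] [6:E] [8:B] [9:A]
Profit = 65 + 76 + 14 + 86 + 21 + 22 + 39 + 73 = 396

396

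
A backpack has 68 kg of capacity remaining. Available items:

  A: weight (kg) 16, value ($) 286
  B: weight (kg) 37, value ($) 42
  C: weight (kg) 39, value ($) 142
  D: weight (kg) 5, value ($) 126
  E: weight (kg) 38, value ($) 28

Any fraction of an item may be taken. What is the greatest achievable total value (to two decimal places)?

563.08

Ratios (sorted): D 25.20, A 17.88, C 3.64, B 1.14, E 0.74
take D (5 @ 126); take A (16 @ 286); take C (39 @ 142); take 8/37 of B → 9.08. Capacity used 68/68.
Total value = 563.08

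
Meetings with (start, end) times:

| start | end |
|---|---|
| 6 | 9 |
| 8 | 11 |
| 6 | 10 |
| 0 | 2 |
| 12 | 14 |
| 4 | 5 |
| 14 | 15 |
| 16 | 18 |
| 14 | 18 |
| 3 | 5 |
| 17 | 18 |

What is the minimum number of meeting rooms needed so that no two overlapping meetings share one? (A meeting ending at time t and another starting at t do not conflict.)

3

starts: [0, 3, 4, 6, 6, 8, 12, 14, 14, 16, 17]
ends:   [2, 5, 5, 9, 10, 11, 14, 15, 18, 18, 18]
s0→1 e2→0 s3→1 s4→2 e5→1 e5→0 s6→1 s6→2 s8→3  — peak 3.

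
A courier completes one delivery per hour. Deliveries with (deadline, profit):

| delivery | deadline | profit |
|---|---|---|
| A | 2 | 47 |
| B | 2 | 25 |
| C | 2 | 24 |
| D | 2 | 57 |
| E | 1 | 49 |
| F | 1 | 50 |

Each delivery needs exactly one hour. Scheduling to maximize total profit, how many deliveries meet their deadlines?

Take jobs in profit order; each goes to the latest open slot no later than its deadline.
Profit order: D=57 F=50 E=49 A=47 B=25 C=24
Assign: D→slot 2, F→slot 1, E skipped, A skipped, B skipped, C skipped.
Slots: [1:F] [2:D]
2 of 6 scheduled.

2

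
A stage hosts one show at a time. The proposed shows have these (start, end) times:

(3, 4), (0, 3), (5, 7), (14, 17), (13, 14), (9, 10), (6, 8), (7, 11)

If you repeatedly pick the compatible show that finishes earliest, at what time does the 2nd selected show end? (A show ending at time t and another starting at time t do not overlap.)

4

Greedy by earliest finish: after sorting by end time, pick each interval compatible with the last pick.
Sorted by end: (0,3)  (3,4)  (5,7)  (6,8)  (9,10)  (7,11)  (13,14)  (14,17)
take (0,3); take (3,4); take (5,7); take (9,10); take (13,14); take (14,17).
Selected: (0,3) (3,4) (5,7) (9,10) (13,14) (14,17)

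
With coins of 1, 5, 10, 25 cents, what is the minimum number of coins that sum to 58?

6

Greedy: take as many of the largest coin as possible, then repeat with the remainder.
58 = 2×25 + 1×5 + 3×1
Total coins = 2 + 1 + 3 = 6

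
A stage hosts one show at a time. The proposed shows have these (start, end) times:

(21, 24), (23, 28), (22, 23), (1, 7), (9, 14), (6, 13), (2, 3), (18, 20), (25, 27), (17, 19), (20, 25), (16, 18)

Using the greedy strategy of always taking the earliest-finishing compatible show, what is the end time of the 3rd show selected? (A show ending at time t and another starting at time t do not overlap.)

18

Greedy by earliest finish: after sorting by end time, pick each interval compatible with the last pick.
Sorted by end: (2,3)  (1,7)  (6,13)  (9,14)  (16,18)  (17,19)  (18,20)  (22,23)  (21,24)  (20,25)  (25,27)  (23,28)
take (2,3); take (6,13); take (16,18); take (18,20); take (22,23); skip (20,25); take (25,27); skip (23,28).
Selected: (2,3) (6,13) (16,18) (18,20) (22,23) (25,27)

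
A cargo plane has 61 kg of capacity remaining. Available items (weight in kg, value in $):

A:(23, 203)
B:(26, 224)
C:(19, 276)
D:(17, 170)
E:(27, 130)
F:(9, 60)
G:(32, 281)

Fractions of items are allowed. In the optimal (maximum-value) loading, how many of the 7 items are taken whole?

Ratios (sorted): C 14.53, D 10.00, A 8.83, G 8.78, B 8.62, F 6.67, E 4.81
take C (19 @ 276); take D (17 @ 170); take A (23 @ 203); take 2/32 of G → 17.56. Capacity used 61/61.
3 item(s) taken whole; one partial (take 2/32 of G).

3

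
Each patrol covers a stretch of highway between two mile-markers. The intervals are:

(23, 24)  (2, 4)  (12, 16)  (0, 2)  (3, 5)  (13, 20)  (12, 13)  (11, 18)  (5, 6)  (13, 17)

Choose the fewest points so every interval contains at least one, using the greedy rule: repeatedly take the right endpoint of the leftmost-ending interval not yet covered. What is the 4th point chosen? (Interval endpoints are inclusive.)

Process intervals by earliest right end; each time one isn't hit yet, stab at its right endpoint.
By right end: [0,2]  [2,4]  [3,5]  [5,6]  [12,13]  [12,16]  [13,17]  [11,18]  [13,20]  [23,24]
[0,2] uncovered → point at 2; [3,5] uncovered → point at 5; [12,13] uncovered → point at 13; [23,24] uncovered → point at 24.
Points: 2, 5, 13, 24 (4 total).

24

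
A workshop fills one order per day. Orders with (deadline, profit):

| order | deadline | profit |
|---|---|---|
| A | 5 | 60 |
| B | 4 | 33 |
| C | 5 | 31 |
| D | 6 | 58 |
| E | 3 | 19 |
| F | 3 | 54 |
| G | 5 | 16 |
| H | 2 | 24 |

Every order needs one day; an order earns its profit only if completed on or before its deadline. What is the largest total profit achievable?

By profit: A(d5,60), D(d6,58), F(d3,54), B(d4,33), C(d5,31), H(d2,24), E(d3,19), G(d5,16)
A→slot 5; D→slot 6; F→slot 3; B→slot 4; C→slot 2; H→slot 1; E skipped; G skipped.
Profit = 24 + 31 + 54 + 33 + 60 + 58 = 260

260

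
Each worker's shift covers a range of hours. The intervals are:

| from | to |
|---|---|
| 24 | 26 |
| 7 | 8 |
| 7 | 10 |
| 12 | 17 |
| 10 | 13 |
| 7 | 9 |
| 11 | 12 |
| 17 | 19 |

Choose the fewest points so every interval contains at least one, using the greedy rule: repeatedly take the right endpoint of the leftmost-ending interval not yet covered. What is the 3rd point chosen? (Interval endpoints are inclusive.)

Process intervals by earliest right end; each time one isn't hit yet, stab at its right endpoint.
By right end: [7,8]  [7,9]  [7,10]  [11,12]  [10,13]  [12,17]  [17,19]  [24,26]
[7,8] uncovered → point at 8; [11,12] uncovered → point at 12; [17,19] uncovered → point at 19; [24,26] uncovered → point at 26.
Points: 8, 12, 19, 26 (4 total).

19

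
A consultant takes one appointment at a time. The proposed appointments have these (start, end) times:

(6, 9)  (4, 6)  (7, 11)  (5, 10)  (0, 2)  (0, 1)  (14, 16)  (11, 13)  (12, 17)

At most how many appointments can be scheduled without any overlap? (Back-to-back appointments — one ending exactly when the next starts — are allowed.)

Order by finish time; keep every interval that doesn't clash with the previous kept one.
Sorted by end: (0,1)  (0,2)  (4,6)  (6,9)  (5,10)  (7,11)  (11,13)  (14,16)  (12,17)
take (0,1); take (4,6); take (6,9); take (11,13); take (14,16); skip (12,17).
Selected 5 appointments.

5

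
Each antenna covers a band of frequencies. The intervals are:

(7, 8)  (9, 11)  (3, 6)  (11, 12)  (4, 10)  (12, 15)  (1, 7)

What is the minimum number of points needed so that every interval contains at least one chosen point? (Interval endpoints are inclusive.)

Process intervals by earliest right end; each time one isn't hit yet, stab at its right endpoint.
By right end: [3,6]  [1,7]  [7,8]  [4,10]  [9,11]  [11,12]  [12,15]
[3,6] uncovered → point at 6; [7,8] uncovered → point at 8; [9,11] uncovered → point at 11; [12,15] uncovered → point at 15.
Points: 6, 8, 11, 15 (4 total).

4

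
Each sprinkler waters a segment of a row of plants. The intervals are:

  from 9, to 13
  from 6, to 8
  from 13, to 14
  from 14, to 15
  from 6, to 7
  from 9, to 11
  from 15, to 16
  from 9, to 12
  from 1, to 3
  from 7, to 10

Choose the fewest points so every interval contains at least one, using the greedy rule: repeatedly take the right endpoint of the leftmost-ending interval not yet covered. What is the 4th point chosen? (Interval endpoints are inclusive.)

Process intervals by earliest right end; each time one isn't hit yet, stab at its right endpoint.
By right end: [1,3]  [6,7]  [6,8]  [7,10]  [9,11]  [9,12]  [9,13]  [13,14]  [14,15]  [15,16]
[1,3] uncovered → point at 3; [6,7] uncovered → point at 7; [9,11] uncovered → point at 11; [13,14] uncovered → point at 14; [15,16] uncovered → point at 16.
Points: 3, 7, 11, 14, 16 (5 total).

14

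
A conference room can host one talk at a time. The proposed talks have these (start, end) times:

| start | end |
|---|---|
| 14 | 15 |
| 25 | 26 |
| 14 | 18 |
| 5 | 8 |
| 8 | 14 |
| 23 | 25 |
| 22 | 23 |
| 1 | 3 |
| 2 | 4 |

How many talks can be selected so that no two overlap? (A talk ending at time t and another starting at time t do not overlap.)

Greedy by earliest finish: after sorting by end time, pick each interval compatible with the last pick.
Sorted by end: (1,3)  (2,4)  (5,8)  (8,14)  (14,15)  (14,18)  (22,23)  (23,25)  (25,26)
take (1,3); skip (2,4); take (5,8); take (8,14); take (14,15); take (22,23); take (23,25); take (25,26).
Selected 7 talks.

7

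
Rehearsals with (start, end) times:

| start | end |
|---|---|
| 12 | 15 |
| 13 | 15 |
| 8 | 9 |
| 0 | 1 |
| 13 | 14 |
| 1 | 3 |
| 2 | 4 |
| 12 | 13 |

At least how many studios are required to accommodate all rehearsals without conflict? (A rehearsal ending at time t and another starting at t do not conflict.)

Count concurrent intervals with a sweep; the peak is the room count.
Events (time:±→running): 0:+→1 1:-→0 1:+→1 2:+→2 3:-→1 4:-→0 8:+→1 9:-→0 12:+→1 12:+→2 13:-→1 13:+→2 13:+→3 … peak 3.

3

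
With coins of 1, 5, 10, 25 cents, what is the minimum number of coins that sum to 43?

Use the largest denomination that fits, subtract, and repeat.
43 − 1×25→18 − 1×10→8 − 1×5→3 − 3×1→0
Total coins = 1 + 1 + 1 + 3 = 6

6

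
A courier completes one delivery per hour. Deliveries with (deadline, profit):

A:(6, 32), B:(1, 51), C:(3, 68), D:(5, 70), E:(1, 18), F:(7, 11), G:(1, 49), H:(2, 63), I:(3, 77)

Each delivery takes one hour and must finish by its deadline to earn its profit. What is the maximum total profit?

Sort by profit descending; place each in the latest free slot ≤ its deadline.
By profit: I(d3,77), D(d5,70), C(d3,68), H(d2,63), B(d1,51), G(d1,49), A(d6,32), E(d1,18), F(d7,11)
I→slot 3; D→slot 5; C→slot 2; H→slot 1; B skipped; G skipped; A→slot 6; E skipped; F→slot 7.
Profit = 63 + 68 + 77 + 70 + 32 + 11 = 321

321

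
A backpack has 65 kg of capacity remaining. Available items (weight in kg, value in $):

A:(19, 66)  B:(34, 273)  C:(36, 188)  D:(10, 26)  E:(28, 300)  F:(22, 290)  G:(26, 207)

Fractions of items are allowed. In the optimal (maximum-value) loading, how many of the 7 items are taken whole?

Sort by value per unit weight and fill in that order.
Order: F (290/22=13.18) > E (300/28=10.71) > B (273/34=8.03) > G (207/26=7.96) > C (188/36=5.22) > A (66/19=3.47) > D (26/10=2.60)
Fill: take F (22 @ 290) → take E (28 @ 300) → take 15/34 of B → 120.44; 65/65 used.
2 item(s) taken whole; one partial (take 15/34 of B).

2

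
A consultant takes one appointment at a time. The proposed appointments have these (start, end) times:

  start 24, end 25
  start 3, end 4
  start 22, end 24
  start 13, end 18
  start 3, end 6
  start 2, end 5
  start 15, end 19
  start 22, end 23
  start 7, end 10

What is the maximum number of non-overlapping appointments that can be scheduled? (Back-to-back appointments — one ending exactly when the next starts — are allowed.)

By end time: (3,4), (2,5), (3,6), (7,10), (13,18), (15,19), (22,23), (22,24), (24,25).
Pick (3,4); next start ≥ 4 → (7,10); next start ≥ 10 → (13,18); next start ≥ 18 → (22,23); next start ≥ 23 → (24,25).
Selected 5 appointments.

5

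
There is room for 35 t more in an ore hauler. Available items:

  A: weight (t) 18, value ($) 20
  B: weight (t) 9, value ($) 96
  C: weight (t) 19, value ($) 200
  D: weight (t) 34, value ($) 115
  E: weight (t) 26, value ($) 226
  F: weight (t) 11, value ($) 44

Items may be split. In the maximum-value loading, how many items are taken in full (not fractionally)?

2

Ratios (sorted): B 10.67, C 10.53, E 8.69, F 4.00, D 3.38, A 1.11
take B (9 @ 96); take C (19 @ 200); take 7/26 of E → 60.85. Capacity used 35/35.
2 item(s) taken whole; one partial (take 7/26 of E).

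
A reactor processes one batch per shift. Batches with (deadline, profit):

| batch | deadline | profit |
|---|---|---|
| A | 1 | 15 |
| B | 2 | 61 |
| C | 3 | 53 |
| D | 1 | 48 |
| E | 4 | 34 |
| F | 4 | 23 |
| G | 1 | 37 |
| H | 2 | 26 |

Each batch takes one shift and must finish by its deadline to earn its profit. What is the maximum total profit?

Sort by profit descending; place each in the latest free slot ≤ its deadline.
Profit order: B=61 C=53 D=48 G=37 E=34 H=26 F=23 A=15
Assign: B→slot 2, C→slot 3, D→slot 1, G skipped, E→slot 4, H skipped, F skipped, A skipped.
Slots: [1:D] [2:B] [3:C] [4:E]
Profit = 48 + 61 + 53 + 34 = 196

196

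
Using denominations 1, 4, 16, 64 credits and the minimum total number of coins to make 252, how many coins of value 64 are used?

252 = 3×64 + 3×16 + 3×4
Count of 64: 3

3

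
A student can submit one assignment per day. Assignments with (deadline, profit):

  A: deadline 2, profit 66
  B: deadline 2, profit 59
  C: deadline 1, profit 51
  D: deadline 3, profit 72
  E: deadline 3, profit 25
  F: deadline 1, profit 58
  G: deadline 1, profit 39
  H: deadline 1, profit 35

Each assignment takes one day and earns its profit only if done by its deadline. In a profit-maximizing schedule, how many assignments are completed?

3

Sort by profit descending; place each in the latest free slot ≤ its deadline.
By profit: D(d3,72), A(d2,66), B(d2,59), F(d1,58), C(d1,51), G(d1,39), H(d1,35), E(d3,25)
D→slot 3; A→slot 2; B→slot 1; F skipped; C skipped; G skipped; H skipped; E skipped.
3 of 8 scheduled.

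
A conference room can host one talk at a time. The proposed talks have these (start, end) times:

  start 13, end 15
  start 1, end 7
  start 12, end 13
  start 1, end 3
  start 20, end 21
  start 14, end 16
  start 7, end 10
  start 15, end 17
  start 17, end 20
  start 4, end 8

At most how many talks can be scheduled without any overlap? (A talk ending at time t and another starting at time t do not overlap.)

Greedy by earliest finish: after sorting by end time, pick each interval compatible with the last pick.
Sorted by end: (1,3)  (1,7)  (4,8)  (7,10)  (12,13)  (13,15)  (14,16)  (15,17)  (17,20)  (20,21)
take (1,3); take (4,8); take (12,13); take (13,15); take (15,17); take (17,20); take (20,21).
Selected 7 talks.

7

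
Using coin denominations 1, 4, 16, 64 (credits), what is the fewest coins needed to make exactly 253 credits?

10

253 = 3×64 + 3×16 + 3×4 + 1×1
Total coins = 3 + 3 + 3 + 1 = 10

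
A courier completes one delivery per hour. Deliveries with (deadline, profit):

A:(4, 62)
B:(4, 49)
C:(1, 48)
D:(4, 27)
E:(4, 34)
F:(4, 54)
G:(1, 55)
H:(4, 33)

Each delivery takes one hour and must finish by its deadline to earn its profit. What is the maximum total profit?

220

Sort by profit descending; place each in the latest free slot ≤ its deadline.
Profit order: A=62 G=55 F=54 B=49 C=48 E=34 H=33 D=27
Assign: A→slot 4, G→slot 1, F→slot 3, B→slot 2, C skipped, E skipped, H skipped, D skipped.
Slots: [1:G] [2:B] [3:F] [4:A]
Profit = 55 + 49 + 54 + 62 = 220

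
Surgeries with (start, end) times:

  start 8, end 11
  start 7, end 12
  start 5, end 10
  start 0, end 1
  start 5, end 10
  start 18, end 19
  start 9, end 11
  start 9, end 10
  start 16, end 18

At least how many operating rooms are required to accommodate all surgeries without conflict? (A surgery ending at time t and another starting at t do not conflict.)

Events (time:±→running): 0:+→1 1:-→0 5:+→1 5:+→2 7:+→3 8:+→4 9:+→5 9:+→6 … peak 6.

6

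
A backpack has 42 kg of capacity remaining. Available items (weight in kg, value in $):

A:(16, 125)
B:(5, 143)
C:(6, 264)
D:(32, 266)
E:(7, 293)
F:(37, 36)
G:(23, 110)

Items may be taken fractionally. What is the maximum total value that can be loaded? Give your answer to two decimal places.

899.50

Ratios (sorted): C 44.00, E 41.86, B 28.60, D 8.31, A 7.81, G 4.78, F 0.97
take C (6 @ 264); take E (7 @ 293); take B (5 @ 143); take 24/32 of D → 199.50. Capacity used 42/42.
Total value = 899.50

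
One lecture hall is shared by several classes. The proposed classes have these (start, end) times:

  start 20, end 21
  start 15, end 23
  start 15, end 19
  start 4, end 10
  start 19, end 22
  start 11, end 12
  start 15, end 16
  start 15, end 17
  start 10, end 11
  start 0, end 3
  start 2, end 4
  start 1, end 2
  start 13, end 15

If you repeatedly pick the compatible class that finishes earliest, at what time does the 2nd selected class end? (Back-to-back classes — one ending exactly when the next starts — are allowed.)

Greedy by earliest finish: after sorting by end time, pick each interval compatible with the last pick.
Sorted by end: (1,2)  (0,3)  (2,4)  (4,10)  (10,11)  (11,12)  (13,15)  (15,16)  (15,17)  (15,19)  (20,21)  (19,22)  (15,23)
take (1,2); take (2,4); take (4,10); take (10,11); take (11,12); take (13,15); take (15,16); skip (15,19); take (20,21).
Selected: (1,2) (2,4) (4,10) (10,11) (11,12) (13,15) (15,16) (20,21)

4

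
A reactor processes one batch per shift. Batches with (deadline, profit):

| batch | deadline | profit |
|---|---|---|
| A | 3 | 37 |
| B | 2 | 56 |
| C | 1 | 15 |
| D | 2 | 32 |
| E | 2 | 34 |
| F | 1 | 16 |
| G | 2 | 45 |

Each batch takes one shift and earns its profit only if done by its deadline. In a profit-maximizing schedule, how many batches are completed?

Take jobs in profit order; each goes to the latest open slot no later than its deadline.
By profit: B(d2,56), G(d2,45), A(d3,37), E(d2,34), D(d2,32), F(d1,16), C(d1,15)
B→slot 2; G→slot 1; A→slot 3; E skipped; D skipped; F skipped; C skipped.
3 of 7 scheduled.

3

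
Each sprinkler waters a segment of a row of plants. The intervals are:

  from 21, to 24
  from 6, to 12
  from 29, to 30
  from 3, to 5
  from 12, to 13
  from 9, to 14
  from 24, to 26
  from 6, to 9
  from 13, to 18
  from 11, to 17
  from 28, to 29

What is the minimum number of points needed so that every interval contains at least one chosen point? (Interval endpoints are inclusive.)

5

Sort by right endpoint; whenever an interval is uncovered, place a point at its right end.
Sorted: [3,5] [6,9] [6,12] [12,13] [9,14] [11,17] [13,18] [21,24] [24,26] [28,29] [29,30]
{[3,5]} hit by 5; {[6,9],[6,12]} hit by 9; {[12,13],[9,14],[11,17],[13,18]} hit by 13; {[21,24],[24,26]} hit by 24; {[28,29],[29,30]} hit by 29.
Points: 5, 9, 13, 24, 29 (5 total).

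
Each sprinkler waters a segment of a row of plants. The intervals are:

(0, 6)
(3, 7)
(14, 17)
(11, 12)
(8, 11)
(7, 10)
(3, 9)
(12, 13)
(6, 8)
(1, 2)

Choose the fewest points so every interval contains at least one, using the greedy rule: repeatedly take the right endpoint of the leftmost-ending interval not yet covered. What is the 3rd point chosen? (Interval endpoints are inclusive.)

Sort by right endpoint; whenever an interval is uncovered, place a point at its right end.
Sorted: [1,2] [0,6] [3,7] [6,8] [3,9] [7,10] [8,11] [11,12] [12,13] [14,17]
{[1,2],[0,6]} hit by 2; {[3,7],[6,8],[3,9],[7,10]} hit by 7; {[8,11],[11,12]} hit by 11; {[12,13]} hit by 13; {[14,17]} hit by 17.
Points: 2, 7, 11, 13, 17 (5 total).

11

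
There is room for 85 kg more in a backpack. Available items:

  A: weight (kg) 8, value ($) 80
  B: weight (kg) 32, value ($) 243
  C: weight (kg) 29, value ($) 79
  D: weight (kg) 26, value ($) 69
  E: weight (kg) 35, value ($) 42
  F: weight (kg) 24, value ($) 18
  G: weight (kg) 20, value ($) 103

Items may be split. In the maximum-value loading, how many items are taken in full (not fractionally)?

Sort by value per unit weight and fill in that order.
Ratios (sorted): A 10.00, B 7.59, G 5.15, C 2.72, D 2.65, E 1.20, F 0.75
take A (8 @ 80); take B (32 @ 243); take G (20 @ 103); take 25/29 of C → 68.10. Capacity used 85/85.
3 item(s) taken whole; one partial (take 25/29 of C).

3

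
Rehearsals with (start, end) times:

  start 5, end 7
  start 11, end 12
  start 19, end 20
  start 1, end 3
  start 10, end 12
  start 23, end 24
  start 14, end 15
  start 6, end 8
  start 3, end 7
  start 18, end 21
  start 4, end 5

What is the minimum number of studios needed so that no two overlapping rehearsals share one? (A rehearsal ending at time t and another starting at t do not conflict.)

3

Events (time:±→running): 1:+→1 3:-→0 3:+→1 4:+→2 5:-→1 5:+→2 6:+→3 … peak 3.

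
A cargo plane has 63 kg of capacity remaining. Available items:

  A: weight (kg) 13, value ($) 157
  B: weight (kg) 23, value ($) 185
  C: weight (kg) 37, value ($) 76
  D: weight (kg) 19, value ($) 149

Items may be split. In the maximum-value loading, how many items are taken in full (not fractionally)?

Greedy by value/weight ratio, highest first.
Order: A (157/13=12.08) > B (185/23=8.04) > D (149/19=7.84) > C (76/37=2.05)
Fill: take A (13 @ 157) → take B (23 @ 185) → take D (19 @ 149) → take 8/37 of C → 16.43; 63/63 used.
3 item(s) taken whole; one partial (take 8/37 of C).

3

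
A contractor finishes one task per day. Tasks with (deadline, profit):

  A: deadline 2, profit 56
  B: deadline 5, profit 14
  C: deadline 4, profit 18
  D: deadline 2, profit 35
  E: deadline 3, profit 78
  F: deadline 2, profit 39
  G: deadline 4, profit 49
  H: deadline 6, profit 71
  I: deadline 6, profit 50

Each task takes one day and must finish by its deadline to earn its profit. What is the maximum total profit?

Sort by profit descending; place each in the latest free slot ≤ its deadline.
By profit: E(d3,78), H(d6,71), A(d2,56), I(d6,50), G(d4,49), F(d2,39), D(d2,35), C(d4,18), B(d5,14)
E→slot 3; H→slot 6; A→slot 2; I→slot 5; G→slot 4; F→slot 1; D skipped; C skipped; B skipped.
Profit = 39 + 56 + 78 + 49 + 50 + 71 = 343

343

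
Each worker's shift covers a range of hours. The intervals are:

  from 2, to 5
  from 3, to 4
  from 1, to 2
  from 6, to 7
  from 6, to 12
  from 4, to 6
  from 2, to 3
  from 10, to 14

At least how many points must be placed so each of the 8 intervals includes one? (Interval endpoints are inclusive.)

Process intervals by earliest right end; each time one isn't hit yet, stab at its right endpoint.
Sorted: [1,2] [2,3] [3,4] [2,5] [4,6] [6,7] [6,12] [10,14]
{[1,2],[2,3]} hit by 2; {[3,4],[2,5],[4,6]} hit by 4; {[6,7],[6,12]} hit by 7; {[10,14]} hit by 14.
Points: 2, 4, 7, 14 (4 total).

4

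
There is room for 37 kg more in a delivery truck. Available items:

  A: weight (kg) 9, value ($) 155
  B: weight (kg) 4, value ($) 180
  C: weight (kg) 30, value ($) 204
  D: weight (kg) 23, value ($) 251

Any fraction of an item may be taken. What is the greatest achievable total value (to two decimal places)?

592.80

Order: B (180/4=45.00) > A (155/9=17.22) > D (251/23=10.91) > C (204/30=6.80)
Fill: take B (4 @ 180) → take A (9 @ 155) → take D (23 @ 251) → take 1/30 of C → 6.80; 37/37 used.
Total value = 592.80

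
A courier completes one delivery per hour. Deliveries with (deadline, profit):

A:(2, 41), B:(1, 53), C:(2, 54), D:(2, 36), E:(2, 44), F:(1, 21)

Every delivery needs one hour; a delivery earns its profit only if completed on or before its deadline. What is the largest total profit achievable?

Take jobs in profit order; each goes to the latest open slot no later than its deadline.
By profit: C(d2,54), B(d1,53), E(d2,44), A(d2,41), D(d2,36), F(d1,21)
C→slot 2; B→slot 1; E skipped; A skipped; D skipped; F skipped.
Profit = 53 + 54 = 107

107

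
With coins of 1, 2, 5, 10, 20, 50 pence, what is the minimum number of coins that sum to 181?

181 − 3×50→31 − 1×20→11 − 1×10→1 − 1×1→0
Total coins = 3 + 1 + 1 + 1 = 6

6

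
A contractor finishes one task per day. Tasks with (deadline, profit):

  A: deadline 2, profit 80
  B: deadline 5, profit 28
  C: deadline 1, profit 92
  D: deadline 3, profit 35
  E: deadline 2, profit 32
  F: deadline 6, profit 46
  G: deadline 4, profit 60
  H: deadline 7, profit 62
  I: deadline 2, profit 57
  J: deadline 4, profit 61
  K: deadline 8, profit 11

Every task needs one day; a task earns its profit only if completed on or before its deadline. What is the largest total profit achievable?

By profit: C(d1,92), A(d2,80), H(d7,62), J(d4,61), G(d4,60), I(d2,57), F(d6,46), D(d3,35), E(d2,32), B(d5,28), K(d8,11)
C→slot 1; A→slot 2; H→slot 7; J→slot 4; G→slot 3; I skipped; F→slot 6; D skipped; E skipped; B→slot 5; K→slot 8.
Profit = 92 + 80 + 60 + 61 + 28 + 46 + 62 + 11 = 440

440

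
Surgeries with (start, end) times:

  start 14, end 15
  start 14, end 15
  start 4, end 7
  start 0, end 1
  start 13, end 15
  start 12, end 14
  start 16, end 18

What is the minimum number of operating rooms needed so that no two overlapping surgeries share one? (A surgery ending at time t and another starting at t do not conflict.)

3

starts: [0, 4, 12, 13, 14, 14, 16]
ends:   [1, 7, 14, 15, 15, 15, 18]
s0→1 e1→0 s4→1 e7→0 s12→1 s13→2 e14→1 s14→2 s14→3  — peak 3.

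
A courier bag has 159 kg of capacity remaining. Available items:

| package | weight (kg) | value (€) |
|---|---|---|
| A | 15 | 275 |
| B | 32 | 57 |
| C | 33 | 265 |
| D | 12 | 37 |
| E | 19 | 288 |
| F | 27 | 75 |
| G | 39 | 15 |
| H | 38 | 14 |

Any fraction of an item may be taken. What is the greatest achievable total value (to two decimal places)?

Sort by value per unit weight and fill in that order.
Ratios (sorted): A 18.33, E 15.16, C 8.03, D 3.08, F 2.78, B 1.78, G 0.38, H 0.37
take A (15 @ 275); take E (19 @ 288); take C (33 @ 265); take D (12 @ 37); take F (27 @ 75); take B (32 @ 57); take 21/39 of G → 8.08. Capacity used 159/159.
Total value = 1005.08

1005.08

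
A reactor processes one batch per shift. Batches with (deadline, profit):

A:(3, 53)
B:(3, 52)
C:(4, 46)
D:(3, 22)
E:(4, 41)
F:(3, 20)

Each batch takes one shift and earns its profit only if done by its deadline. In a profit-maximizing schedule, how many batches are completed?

4

Take jobs in profit order; each goes to the latest open slot no later than its deadline.
Profit order: A=53 B=52 C=46 E=41 D=22 F=20
Assign: A→slot 3, B→slot 2, C→slot 4, E→slot 1, D skipped, F skipped.
Slots: [1:E] [2:B] [3:A] [4:C]
4 of 6 scheduled.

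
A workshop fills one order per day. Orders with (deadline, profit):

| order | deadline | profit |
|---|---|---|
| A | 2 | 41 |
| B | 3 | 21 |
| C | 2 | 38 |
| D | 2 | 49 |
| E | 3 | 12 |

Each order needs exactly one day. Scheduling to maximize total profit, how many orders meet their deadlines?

3

Sort by profit descending; place each in the latest free slot ≤ its deadline.
Profit order: D=49 A=41 C=38 B=21 E=12
Assign: D→slot 2, A→slot 1, C skipped, B→slot 3, E skipped.
Slots: [1:A] [2:D] [3:B]
3 of 5 scheduled.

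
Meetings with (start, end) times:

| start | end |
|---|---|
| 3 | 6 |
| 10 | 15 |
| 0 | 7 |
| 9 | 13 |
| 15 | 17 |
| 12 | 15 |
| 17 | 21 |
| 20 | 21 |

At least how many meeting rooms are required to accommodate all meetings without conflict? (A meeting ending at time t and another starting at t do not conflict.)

3

Events (time:±→running): 0:+→1 3:+→2 6:-→1 7:-→0 9:+→1 10:+→2 12:+→3 … peak 3.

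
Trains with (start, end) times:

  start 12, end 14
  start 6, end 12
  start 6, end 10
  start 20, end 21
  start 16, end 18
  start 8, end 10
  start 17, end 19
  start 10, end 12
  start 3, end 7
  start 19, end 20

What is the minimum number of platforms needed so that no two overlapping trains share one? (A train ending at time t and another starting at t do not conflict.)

3

Count concurrent intervals with a sweep; the peak is the room count.
Events (time:±→running): 3:+→1 6:+→2 6:+→3 … peak 3.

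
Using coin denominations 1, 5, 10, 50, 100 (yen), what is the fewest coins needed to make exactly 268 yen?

8

Use the largest denomination that fits, subtract, and repeat.
268 = 2×100 + 1×50 + 1×10 + 1×5 + 3×1
Total coins = 2 + 1 + 1 + 1 + 3 = 8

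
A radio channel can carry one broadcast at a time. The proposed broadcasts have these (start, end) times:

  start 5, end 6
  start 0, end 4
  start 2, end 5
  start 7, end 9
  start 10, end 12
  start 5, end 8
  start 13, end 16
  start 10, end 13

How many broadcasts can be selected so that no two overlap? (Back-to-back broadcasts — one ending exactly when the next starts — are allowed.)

By end time: (0,4), (2,5), (5,6), (5,8), (7,9), (10,12), (10,13), (13,16).
Pick (0,4); next start ≥ 4 → (5,6); next start ≥ 6 → (7,9); next start ≥ 9 → (10,12); next start ≥ 12 → (13,16).
Selected 5 broadcasts.

5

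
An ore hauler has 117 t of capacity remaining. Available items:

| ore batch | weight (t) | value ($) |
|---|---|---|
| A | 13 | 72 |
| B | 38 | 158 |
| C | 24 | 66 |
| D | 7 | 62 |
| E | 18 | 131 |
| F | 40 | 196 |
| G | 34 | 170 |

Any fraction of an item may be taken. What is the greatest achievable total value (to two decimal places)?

651.79

Greedy by value/weight ratio, highest first.
Ratios (sorted): D 8.86, E 7.28, A 5.54, G 5.00, F 4.90, B 4.16, C 2.75
take D (7 @ 62); take E (18 @ 131); take A (13 @ 72); take G (34 @ 170); take F (40 @ 196); take 5/38 of B → 20.79. Capacity used 117/117.
Total value = 651.79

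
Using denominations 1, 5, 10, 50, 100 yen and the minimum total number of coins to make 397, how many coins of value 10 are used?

397 − 3×100→97 − 1×50→47 − 4×10→7 − 1×5→2 − 2×1→0
Count of 10: 4

4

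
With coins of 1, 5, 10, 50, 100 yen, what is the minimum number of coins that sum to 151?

3

Use the largest denomination that fits, subtract, and repeat.
151 = 1×100 + 1×50 + 1×1
Total coins = 1 + 1 + 1 = 3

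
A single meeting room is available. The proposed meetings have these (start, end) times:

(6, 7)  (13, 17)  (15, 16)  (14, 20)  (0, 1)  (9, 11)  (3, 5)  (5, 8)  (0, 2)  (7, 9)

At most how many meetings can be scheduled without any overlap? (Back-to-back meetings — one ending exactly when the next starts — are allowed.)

6

Sort by end time and greedily take each interval whose start is ≥ the last chosen end.
By end time: (0,1), (0,2), (3,5), (6,7), (5,8), (7,9), (9,11), (15,16), (13,17), (14,20).
Pick (0,1); next start ≥ 1 → (3,5); next start ≥ 5 → (6,7); next start ≥ 7 → (7,9); next start ≥ 9 → (9,11); next start ≥ 11 → (15,16).
Selected 6 meetings.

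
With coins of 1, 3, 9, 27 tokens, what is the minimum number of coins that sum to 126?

6

Greedy: take as many of the largest coin as possible, then repeat with the remainder.
126 − 4×27→18 − 2×9→0
Total coins = 4 + 2 = 6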